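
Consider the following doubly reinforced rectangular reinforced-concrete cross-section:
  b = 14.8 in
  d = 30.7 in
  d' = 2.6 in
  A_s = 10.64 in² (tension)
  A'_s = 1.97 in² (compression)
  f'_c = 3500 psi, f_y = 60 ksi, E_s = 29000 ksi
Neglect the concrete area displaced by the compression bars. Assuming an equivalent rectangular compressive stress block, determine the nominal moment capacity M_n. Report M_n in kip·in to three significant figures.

Assume both steels yield.
a = (A_s − A'_s) f_y/(0.85 f'_c b) = (10.64 − 1.97) × 60/(0.85 × 3.5 × 14.8) = 11.815 in.
c = a/β₁ = 11.815/0.85 = 13.900 in; ε'_s = 0.003(c − d')/c = 0.0024 ≥ ε_y = 0.0021, so the compression steel yields.
M_n = (A_s − A'_s) f_y (d − a/2) + A'_s f_y (d − d') = 520.2 × (30.7 − 5.9075) + 118.2 × (30.7 − 2.6) = 12897.1 + 3321.4 = 16218.5 kip·in.

M_n ≈ 16200 kip·in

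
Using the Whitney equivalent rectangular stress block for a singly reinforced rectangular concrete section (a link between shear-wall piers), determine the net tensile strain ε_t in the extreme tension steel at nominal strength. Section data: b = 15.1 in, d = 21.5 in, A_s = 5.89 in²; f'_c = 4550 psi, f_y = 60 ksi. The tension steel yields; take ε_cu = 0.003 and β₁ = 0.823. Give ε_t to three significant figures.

ε_t ≈ 0.00577

a = A_s f_y/(0.85 f'_c b) = 6.051 in.
β₁ = 0.823, so c = a/β₁ = 6.051/0.823 = 7.352 in.
From the linear strain diagram with ε_cu = 0.003: ε_t = 0.003 (d − c)/c = 0.003 × (21.5 − 7.352)/7.352 = 0.00577.
Since ε_t ≥ 0.005, the section is tension-controlled.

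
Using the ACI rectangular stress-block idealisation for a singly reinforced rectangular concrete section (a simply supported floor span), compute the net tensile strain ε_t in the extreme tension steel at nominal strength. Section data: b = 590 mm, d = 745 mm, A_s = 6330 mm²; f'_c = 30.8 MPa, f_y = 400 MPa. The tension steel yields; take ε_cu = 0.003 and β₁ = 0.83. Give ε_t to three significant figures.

a = A_s f_y/(0.85 f'_c b) = 163.92 mm.
β₁ = 0.83, so c = a/β₁ = 163.92/0.83 = 197.49 mm.
From the linear strain diagram with ε_cu = 0.003: ε_t = 0.003 (d − c)/c = 0.003 × (745 − 197.49)/197.49 = 0.00832.
Since ε_t ≥ 0.005, the section is tension-controlled.

ε_t ≈ 0.00832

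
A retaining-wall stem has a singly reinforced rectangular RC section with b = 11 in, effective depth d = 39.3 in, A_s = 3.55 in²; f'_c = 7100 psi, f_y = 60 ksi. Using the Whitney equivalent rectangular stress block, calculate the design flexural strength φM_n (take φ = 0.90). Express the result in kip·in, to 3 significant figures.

T = A_s f_y = 3.55 × 60 = 213 kips.
a = T/(0.85 f'_c b) = 213/(0.85 × 7.1 × 11) = 3.209 in.
M_n = T(d − a/2) = 213 × (39.3 − 1.6045) = 8029.1 kip·in.
φM_n = 0.90 × 8029.1 = 7226.2 kip·in.

φM_n ≈ 7230 kip·in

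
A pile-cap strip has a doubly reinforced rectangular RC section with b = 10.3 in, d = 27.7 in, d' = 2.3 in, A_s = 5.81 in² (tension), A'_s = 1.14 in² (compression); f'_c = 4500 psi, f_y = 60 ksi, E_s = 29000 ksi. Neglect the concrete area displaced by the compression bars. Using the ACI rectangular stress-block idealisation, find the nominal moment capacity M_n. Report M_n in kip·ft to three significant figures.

M_n ≈ 709 kip·ft

Assume both steels yield.
a = (A_s − A'_s) f_y/(0.85 f'_c b) = (5.81 − 1.14) × 60/(0.85 × 4.5 × 10.3) = 7.112 in.
c = a/β₁ = 7.112/0.825 = 8.621 in; ε'_s = 0.003(c − d')/c = 0.0022 ≥ ε_y = 0.0021, so the compression steel yields.
M_n = (A_s − A'_s) f_y (d − a/2) + A'_s f_y (d − d') = 280.2 × (27.7 − 3.556) + 68.4 × (27.7 − 2.3) = 6765.1 + 1737.4 = 8502.5 kip·in = 8502.5/12 = 708.54 kip·ft.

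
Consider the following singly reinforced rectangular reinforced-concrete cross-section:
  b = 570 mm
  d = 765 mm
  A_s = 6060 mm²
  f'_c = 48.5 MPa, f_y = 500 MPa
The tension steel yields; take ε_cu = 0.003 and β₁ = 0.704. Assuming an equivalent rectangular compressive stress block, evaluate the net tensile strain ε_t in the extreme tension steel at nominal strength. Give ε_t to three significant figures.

ε_t ≈ 0.00953

a = A_s f_y/(0.85 f'_c b) = 128.95 mm.
β₁ = 0.704, so c = a/β₁ = 128.95/0.704 = 183.17 mm.
From the linear strain diagram with ε_cu = 0.003: ε_t = 0.003 (d − c)/c = 0.003 × (765 − 183.17)/183.17 = 0.00953.
Since ε_t ≥ 0.005, the section is tension-controlled.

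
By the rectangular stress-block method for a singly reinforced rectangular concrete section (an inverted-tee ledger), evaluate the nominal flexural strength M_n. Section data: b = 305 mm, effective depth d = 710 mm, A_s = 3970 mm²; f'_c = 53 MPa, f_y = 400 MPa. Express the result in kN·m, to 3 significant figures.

M_n ≈ 1040 kN·m

T = A_s f_y = 3970 × 400 = 1588000 N = 1588 kN.
From C = T: a = T/(0.85 f'_c b) = 1588000/(0.85 × 53 × 305) = 115.57 mm.
M_n = T(d − a/2) = 1588 kN × (710 − 57.785) mm = 1035.72 kN·m.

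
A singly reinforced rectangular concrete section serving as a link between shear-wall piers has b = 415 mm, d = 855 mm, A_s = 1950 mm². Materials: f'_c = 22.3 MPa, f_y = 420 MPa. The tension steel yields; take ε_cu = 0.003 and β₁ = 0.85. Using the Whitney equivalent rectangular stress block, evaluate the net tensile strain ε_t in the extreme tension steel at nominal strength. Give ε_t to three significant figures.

ε_t ≈ 0.0179

a = A_s f_y/(0.85 f'_c b) = 104.11 mm.
β₁ = 0.85, so c = a/β₁ = 104.11/0.85 = 122.48 mm.
From the linear strain diagram with ε_cu = 0.003: ε_t = 0.003 (d − c)/c = 0.003 × (855 − 122.48)/122.48 = 0.0179.
Since ε_t ≥ 0.005, the section is tension-controlled.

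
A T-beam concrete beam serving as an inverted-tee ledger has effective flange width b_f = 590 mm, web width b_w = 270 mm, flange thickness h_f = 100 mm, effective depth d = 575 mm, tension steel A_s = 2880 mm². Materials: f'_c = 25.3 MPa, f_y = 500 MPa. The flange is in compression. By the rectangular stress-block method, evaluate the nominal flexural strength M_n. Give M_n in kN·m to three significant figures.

M_n ≈ 745 kN·m

Tension: T = A_s f_y = 2880 × 500 = 1440000 N.
Try a within the flange: a = T/(0.85 f'_c b_f) = 1440000/(0.85 × 25.3 × 590) = 113.49 mm.
a = 113.49 > h_f = 100 mm: the block extends into the web. Split into flange-overhang and web parts.
C_f = 0.85 f'_c (b_f − b_w) h_f = 0.85 × 25.3 × (590 − 270) × 100 = 688160 N.
Remaining web compression depth: a_w = (T − C_f)/(0.85 f'_c b_w) = (1440000 − 688160)/(0.85 × 25.3 × 270) = 129.49 mm.
M_n = C_f(d − h_f/2) + (T − C_f)(d − a_w/2) = 688160 × (575 − 50) + 751840 × (575 − 64.745) = 361.28 + 383.63 = 744.91 × 10⁶ N·mm.
M_n = 744.91 kN·m.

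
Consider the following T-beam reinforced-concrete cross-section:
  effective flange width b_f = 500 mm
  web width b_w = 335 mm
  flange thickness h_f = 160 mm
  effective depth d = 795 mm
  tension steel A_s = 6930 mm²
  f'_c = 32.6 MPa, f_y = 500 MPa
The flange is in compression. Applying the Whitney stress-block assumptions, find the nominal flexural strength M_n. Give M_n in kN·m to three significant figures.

Tension: T = A_s f_y = 6930 × 500 = 3465000 N.
Try a within the flange: a = T/(0.85 f'_c b_f) = 3465000/(0.85 × 32.6 × 500) = 250.09 mm.
a = 250.09 > h_f = 160 mm: the block extends into the web. Split into flange-overhang and web parts.
C_f = 0.85 f'_c (b_f − b_w) h_f = 0.85 × 32.6 × (500 − 335) × 160 = 731544 N.
Remaining web compression depth: a_w = (T − C_f)/(0.85 f'_c b_w) = (3465000 − 731544)/(0.85 × 32.6 × 335) = 294.46 mm.
M_n = C_f(d − h_f/2) + (T − C_f)(d − a_w/2) = 731544 × (795 − 80) + 2733456 × (795 − 147.23) = 523.05 + 1770.65 = 2293.70 × 10⁶ N·mm.
M_n = 2293.70 kN·m.

M_n ≈ 2290 kN·m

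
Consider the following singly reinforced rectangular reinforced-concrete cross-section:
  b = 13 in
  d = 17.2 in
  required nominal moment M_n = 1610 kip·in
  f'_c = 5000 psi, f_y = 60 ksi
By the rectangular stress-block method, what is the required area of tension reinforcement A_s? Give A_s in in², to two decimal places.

A_s ≈ 1.65 in²

From M_n = 0.85 f'_c a b (d − a/2):
a = d − √(d² − 2M_n/(0.85 f'_c b)) = 17.2 − √(17.2² − 2 × 1610/(0.85 × 5 × 13)) = 1.787 in.
A_s = 0.85 f'_c a b / f_y = 0.85 × 5 × 1.787 × 13 / 60 = 1.646 in².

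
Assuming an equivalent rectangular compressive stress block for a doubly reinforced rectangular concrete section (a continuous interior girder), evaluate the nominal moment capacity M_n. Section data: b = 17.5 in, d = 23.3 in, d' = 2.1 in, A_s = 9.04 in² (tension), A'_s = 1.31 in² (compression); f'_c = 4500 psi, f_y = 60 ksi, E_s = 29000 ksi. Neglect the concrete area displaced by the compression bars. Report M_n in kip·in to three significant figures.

M_n ≈ 10900 kip·in

Assume both steels yield.
a = (A_s − A'_s) f_y/(0.85 f'_c b) = (9.04 − 1.31) × 60/(0.85 × 4.5 × 17.5) = 6.929 in.
c = a/β₁ = 6.929/0.825 = 8.399 in; ε'_s = 0.003(c − d')/c = 0.0022 ≥ ε_y = 0.0021, so the compression steel yields.
M_n = (A_s − A'_s) f_y (d − a/2) + A'_s f_y (d − d') = 463.8 × (23.3 − 3.4645) + 78.6 × (23.3 − 2.1) = 9199.7 + 1666.3 = 10866.0 kip·in.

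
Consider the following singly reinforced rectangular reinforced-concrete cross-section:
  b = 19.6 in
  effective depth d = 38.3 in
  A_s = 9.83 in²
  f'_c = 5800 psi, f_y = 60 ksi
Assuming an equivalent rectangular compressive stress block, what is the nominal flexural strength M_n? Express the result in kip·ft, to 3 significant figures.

T = A_s f_y = 9.83 × 60 = 589.8 kips.
a = T/(0.85 f'_c b) = 589.8/(0.85 × 5.8 × 19.6) = 6.104 in.
M_n = T(d − a/2) = 589.8 × (38.3 − 3.052) = 20789.3 kip·in = 20789.3/12 = 1732.44 kip·ft.

M_n ≈ 1730 kip·ft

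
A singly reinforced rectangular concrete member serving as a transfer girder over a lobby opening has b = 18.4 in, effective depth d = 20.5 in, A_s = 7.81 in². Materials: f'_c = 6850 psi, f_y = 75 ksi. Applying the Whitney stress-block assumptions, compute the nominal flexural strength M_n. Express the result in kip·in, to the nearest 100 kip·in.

M_n ≈ 10400 kip·in

T = A_s f_y = 7.81 × 75 = 585.75 kips.
a = T/(0.85 f'_c b) = 585.75/(0.85 × 6.85 × 18.4) = 5.467 in.
M_n = T(d − a/2) = 585.75 × (20.5 − 2.7335) = 10406.7 kip·in.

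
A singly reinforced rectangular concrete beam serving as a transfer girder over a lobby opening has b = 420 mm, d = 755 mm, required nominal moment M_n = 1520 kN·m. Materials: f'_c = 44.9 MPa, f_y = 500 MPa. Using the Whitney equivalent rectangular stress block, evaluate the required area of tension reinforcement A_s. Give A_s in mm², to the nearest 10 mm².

With M_n = 0.85 f'_c a b (d − a/2), solve the quadratic for a:
a = d − √(d² − 2M_n/(0.85 f'_c b)) = 755 − √(755² − 2 × 1520×10⁶/(0.85 × 44.9 × 420)) = 138.26 mm.
A_s = 0.85 f'_c a b / f_y = 0.85 × 44.9 × 138.26 × 420 / 500 = 4432.4 mm².

A_s ≈ 4430 mm²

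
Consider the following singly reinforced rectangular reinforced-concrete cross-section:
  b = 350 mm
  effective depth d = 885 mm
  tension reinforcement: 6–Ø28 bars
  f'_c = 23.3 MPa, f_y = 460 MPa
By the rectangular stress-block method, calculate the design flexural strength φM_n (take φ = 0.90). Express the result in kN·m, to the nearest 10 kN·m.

φM_n ≈ 1170 kN·m

A_s = 6 × 616 = 3696 mm².
T = A_s f_y = 3696 × 460 = 1700160 N = 1700.16 kN.
From C = T: a = T/(0.85 f'_c b) = 1700160/(0.85 × 23.3 × 350) = 245.27 mm.
M_n = T(d − a/2) = 1700.16 kN × (885 − 122.635) mm = 1296.14 kN·m.
φM_n = 0.90 × 1296.14 = 1166.53 kN·m.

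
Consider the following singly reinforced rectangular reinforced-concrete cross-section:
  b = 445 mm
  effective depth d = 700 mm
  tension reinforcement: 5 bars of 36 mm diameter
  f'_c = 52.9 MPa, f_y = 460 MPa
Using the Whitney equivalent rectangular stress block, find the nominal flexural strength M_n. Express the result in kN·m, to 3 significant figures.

A_s = 5 × 1018 = 5090 mm².
T = A_s f_y = 5090 × 460 = 2341400 N = 2341.4 kN.
From C = T: a = T/(0.85 f'_c b) = 2341400/(0.85 × 52.9 × 445) = 117.01 mm.
M_n = T(d − a/2) = 2341.4 kN × (700 − 58.505) mm = 1502.00 kN·m.

M_n ≈ 1500 kN·m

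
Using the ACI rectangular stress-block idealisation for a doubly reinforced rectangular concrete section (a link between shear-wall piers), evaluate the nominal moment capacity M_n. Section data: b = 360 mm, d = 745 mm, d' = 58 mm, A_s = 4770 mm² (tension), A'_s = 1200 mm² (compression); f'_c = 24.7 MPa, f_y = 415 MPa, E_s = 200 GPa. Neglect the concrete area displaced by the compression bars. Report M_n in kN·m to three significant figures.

M_n ≈ 1300 kN·m

Assume both tension and compression steel yield.
Net tension couple steel: A_s − A'_s = 3570 mm².
a = (A_s − A'_s) f_y / (0.85 f'_c b) = 1481550/(0.85 × 24.7 × 360) = 196.02 mm.
c = a/β₁ = 196.02/0.85 = 230.61 mm; ε'_s = 0.003(c − d')/c = 0.0022 ≥ f_y/E_s = 0.0021, so compression steel does yield.
M_n = (A_s − A'_s) f_y (d − a/2) + A'_s f_y (d − d') = [1481550 × (745 − 98.01) + 498000 × (745 − 58)] × 10⁻⁶ = 958.55 + 342.13 = 1300.68 kN·m.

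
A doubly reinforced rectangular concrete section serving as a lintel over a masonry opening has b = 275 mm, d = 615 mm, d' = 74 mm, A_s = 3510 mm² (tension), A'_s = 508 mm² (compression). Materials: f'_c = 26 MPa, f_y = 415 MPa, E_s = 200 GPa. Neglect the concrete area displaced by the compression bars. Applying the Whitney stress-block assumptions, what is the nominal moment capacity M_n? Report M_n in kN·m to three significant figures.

M_n ≈ 753 kN·m

Assume both tension and compression steel yield.
Net tension couple steel: A_s − A'_s = 3002 mm².
a = (A_s − A'_s) f_y / (0.85 f'_c b) = 1245830/(0.85 × 26 × 275) = 204.99 mm.
c = a/β₁ = 204.99/0.85 = 241.16 mm; ε'_s = 0.003(c − d')/c = 0.0021 ≥ f_y/E_s = 0.0021, so compression steel does yield.
M_n = (A_s − A'_s) f_y (d − a/2) + A'_s f_y (d − d') = [1245830 × (615 − 102.495) + 210820 × (615 − 74)] × 10⁻⁶ = 638.49 + 114.05 = 752.54 kN·m.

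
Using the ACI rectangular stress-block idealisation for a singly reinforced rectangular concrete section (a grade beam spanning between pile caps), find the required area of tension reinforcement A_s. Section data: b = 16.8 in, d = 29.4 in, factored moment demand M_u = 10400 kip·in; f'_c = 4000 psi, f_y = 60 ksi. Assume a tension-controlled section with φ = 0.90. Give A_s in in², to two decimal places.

M_n = M_u/φ = 10400/0.90 = 11555.6 kip·in.
From M_n = 0.85 f'_c a b (d − a/2):
a = d − √(d² − 2M_n/(0.85 f'_c b)) = 29.4 − √(29.4² − 2 × 11555.6/(0.85 × 4 × 16.8)) = 7.958 in.
A_s = 0.85 f'_c a b / f_y = 0.85 × 4 × 7.958 × 16.8 / 60 = 7.576 in².

A_s ≈ 7.58 in²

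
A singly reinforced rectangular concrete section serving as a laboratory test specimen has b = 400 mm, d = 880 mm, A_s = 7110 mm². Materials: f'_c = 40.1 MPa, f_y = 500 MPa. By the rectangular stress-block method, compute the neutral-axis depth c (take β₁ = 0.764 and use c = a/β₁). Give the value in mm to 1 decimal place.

T = A_s f_y = 7110 × 500 = 3555000 N = 3555 kN.
Setting C = 0.85 f'_c a b equal to T: a = 3555000/(0.85 × 40.1 × 400) = 260.745 mm.
With β₁ = 0.764, c = a/β₁ = 260.745/0.764 = 341.3 mm.

c ≈ 341.3 mm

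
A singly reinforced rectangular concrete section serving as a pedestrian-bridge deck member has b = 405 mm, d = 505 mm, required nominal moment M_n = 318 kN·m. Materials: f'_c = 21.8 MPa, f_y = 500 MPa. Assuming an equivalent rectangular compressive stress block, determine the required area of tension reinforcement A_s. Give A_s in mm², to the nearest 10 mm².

A_s ≈ 1390 mm²

With M_n = 0.85 f'_c a b (d − a/2), solve the quadratic for a:
a = d − √(d² − 2M_n/(0.85 f'_c b)) = 505 − √(505² − 2 × 318×10⁶/(0.85 × 21.8 × 405)) = 92.35 mm.
A_s = 0.85 f'_c a b / f_y = 0.85 × 21.8 × 92.35 × 405 / 500 = 1386.1 mm².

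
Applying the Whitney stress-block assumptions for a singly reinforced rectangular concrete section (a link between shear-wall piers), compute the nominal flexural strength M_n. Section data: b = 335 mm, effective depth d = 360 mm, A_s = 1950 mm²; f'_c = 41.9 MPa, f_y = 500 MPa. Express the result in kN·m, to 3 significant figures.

T = A_s f_y = 1950 × 500 = 975000 N = 975 kN.
From C = T: a = T/(0.85 f'_c b) = 975000/(0.85 × 41.9 × 335) = 81.72 mm.
M_n = T(d − a/2) = 975 kN × (360 − 40.86) mm = 311.16 kN·m.

M_n ≈ 311 kN·m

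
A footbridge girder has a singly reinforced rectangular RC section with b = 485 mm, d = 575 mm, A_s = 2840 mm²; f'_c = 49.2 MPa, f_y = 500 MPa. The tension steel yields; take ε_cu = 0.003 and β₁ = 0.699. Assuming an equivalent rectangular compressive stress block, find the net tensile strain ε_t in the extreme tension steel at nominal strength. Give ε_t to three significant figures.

ε_t ≈ 0.0142

a = A_s f_y/(0.85 f'_c b) = 70.01 mm.
β₁ = 0.699, so c = a/β₁ = 70.01/0.699 = 100.16 mm.
From the linear strain diagram with ε_cu = 0.003: ε_t = 0.003 (d − c)/c = 0.003 × (575 − 100.16)/100.16 = 0.0142.
Since ε_t ≥ 0.005, the section is tension-controlled.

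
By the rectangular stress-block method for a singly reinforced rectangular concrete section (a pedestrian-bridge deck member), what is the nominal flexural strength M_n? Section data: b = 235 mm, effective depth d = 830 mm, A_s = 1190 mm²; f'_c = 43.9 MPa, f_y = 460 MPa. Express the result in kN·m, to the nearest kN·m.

T = A_s f_y = 1190 × 460 = 547400 N = 547.4 kN.
From C = T: a = T/(0.85 f'_c b) = 547400/(0.85 × 43.9 × 235) = 62.42 mm.
M_n = T(d − a/2) = 547.4 kN × (830 − 31.21) mm = 437.26 kN·m.

M_n ≈ 437 kN·m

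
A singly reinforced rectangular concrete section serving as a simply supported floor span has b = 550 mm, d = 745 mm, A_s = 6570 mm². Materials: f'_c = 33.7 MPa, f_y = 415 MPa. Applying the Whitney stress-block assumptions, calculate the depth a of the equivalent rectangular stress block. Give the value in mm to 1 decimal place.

T = A_s f_y = 6570 × 415 = 2726550 N = 2726.55 kN.
Setting C = 0.85 f'_c a b equal to T: a = 2726550/(0.85 × 33.7 × 550) = 173.1 mm.

a ≈ 173.1 mm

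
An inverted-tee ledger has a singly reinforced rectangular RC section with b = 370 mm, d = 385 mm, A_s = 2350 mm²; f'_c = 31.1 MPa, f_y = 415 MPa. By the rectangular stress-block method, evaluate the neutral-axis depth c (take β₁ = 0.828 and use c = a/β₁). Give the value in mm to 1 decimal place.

c ≈ 120.4 mm

T = A_s f_y = 2350 × 415 = 975250 N = 975.25 kN.
Setting C = 0.85 f'_c a b equal to T: a = 975250/(0.85 × 31.1 × 370) = 99.709 mm.
With β₁ = 0.828, c = a/β₁ = 99.709/0.828 = 120.4 mm.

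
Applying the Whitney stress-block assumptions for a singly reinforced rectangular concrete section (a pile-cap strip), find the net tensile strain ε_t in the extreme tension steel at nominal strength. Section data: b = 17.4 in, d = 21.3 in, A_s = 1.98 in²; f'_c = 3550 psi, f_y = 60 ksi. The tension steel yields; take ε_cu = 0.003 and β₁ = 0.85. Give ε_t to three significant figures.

ε_t ≈ 0.0210

a = A_s f_y/(0.85 f'_c b) = 2.263 in.
β₁ = 0.85, so c = a/β₁ = 2.263/0.85 = 2.662 in.
From the linear strain diagram with ε_cu = 0.003: ε_t = 0.003 (d − c)/c = 0.003 × (21.3 − 2.662)/2.662 = 0.0210.
Since ε_t ≥ 0.005, the section is tension-controlled.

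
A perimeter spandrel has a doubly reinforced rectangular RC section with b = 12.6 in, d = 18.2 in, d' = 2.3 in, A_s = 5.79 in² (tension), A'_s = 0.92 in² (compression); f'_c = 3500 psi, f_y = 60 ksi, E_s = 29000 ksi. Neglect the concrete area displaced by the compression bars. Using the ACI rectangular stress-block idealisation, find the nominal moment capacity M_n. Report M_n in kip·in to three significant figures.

Assume both steels yield.
a = (A_s − A'_s) f_y/(0.85 f'_c b) = (5.79 − 0.92) × 60/(0.85 × 3.5 × 12.6) = 7.795 in.
c = a/β₁ = 7.795/0.85 = 9.171 in; ε'_s = 0.003(c − d')/c = 0.0022 ≥ ε_y = 0.0021, so the compression steel yields.
M_n = (A_s − A'_s) f_y (d − a/2) + A'_s f_y (d − d') = 292.2 × (18.2 − 3.8975) + 55.2 × (18.2 − 2.3) = 4179.2 + 877.7 = 5056.9 kip·in.

M_n ≈ 5060 kip·in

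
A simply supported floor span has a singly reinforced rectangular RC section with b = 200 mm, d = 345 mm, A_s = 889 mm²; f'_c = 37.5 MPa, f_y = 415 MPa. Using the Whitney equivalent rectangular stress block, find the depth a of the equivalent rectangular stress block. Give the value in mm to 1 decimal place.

T = A_s f_y = 889 × 415 = 368935 N = 368.935 kN.
Setting C = 0.85 f'_c a b equal to T: a = 368935/(0.85 × 37.5 × 200) = 57.9 mm.

a ≈ 57.9 mm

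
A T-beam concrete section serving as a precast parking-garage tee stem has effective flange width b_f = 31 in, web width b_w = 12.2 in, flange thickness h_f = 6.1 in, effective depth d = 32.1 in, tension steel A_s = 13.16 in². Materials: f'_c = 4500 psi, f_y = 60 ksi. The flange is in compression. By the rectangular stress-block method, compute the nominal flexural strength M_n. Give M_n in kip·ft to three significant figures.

Tension: T = A_s f_y = 13.16 × 60 = 789.6 kips.
Try a within the flange: a = T/(0.85 f'_c b_f) = 789.6/(0.85 × 4.5 × 31) = 6.659 in.
a = 6.659 > h_f = 6.1 in: the block extends into the web. Split into flange-overhang and web parts.
C_f = 0.85 f'_c (b_f − b_w) h_f = 0.85 × 4.5 × (31 − 12.2) × 6.1 = 438.7 kips.
Remaining web compression depth: a_w = (T − C_f)/(0.85 f'_c b_w) = (789.6 − 438.7)/(0.85 × 4.5 × 12.2) = 7.520 in.
M_n = C_f(d − h_f/2) + (T − C_f)(d − a_w/2) = 438.7 × (32.1 − 3.05) + 350.9 × (32.1 − 3.76) = 12744.2 + 9944.5 = 22688.7 kip·in.
M_n = 22688.7/12 = 1890.73 kip·ft.

M_n ≈ 1890 kip·ft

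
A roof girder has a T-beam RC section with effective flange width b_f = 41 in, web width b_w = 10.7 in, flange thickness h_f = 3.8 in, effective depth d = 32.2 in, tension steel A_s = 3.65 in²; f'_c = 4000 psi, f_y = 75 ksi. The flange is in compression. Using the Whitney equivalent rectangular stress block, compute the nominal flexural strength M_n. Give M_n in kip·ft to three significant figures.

Tension: T = A_s f_y = 3.65 × 75 = 273.75 kips.
Try a within the flange: a = T/(0.85 f'_c b_f) = 273.75/(0.85 × 4 × 41) = 1.964 in.
Since a = 1.964 ≤ h_f = 3.8 in, the stress block lies entirely in the flange; analyse as a rectangular beam of width b_f.
M_n = T(d − a/2) = 273.75 × (32.2 − 0.982) = 8545.9 kip·in.
M_n = 8545.9/12 = 712.16 kip·ft.

M_n ≈ 712 kip·ft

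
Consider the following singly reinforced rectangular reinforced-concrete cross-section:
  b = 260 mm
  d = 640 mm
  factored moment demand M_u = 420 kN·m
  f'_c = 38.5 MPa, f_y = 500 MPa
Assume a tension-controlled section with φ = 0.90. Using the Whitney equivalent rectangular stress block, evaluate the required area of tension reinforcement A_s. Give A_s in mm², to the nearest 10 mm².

A_s ≈ 1570 mm²

M_n = M_u/φ = 420/0.90 = 466.667 kN·m.
With M_n = 0.85 f'_c a b (d − a/2), solve the quadratic for a:
a = d − √(d² − 2M_n/(0.85 f'_c b)) = 640 − √(640² − 2 × 466.667×10⁶/(0.85 × 38.5 × 260)) = 92.36 mm.
A_s = 0.85 f'_c a b / f_y = 0.85 × 38.5 × 92.36 × 260 / 500 = 1571.7 mm².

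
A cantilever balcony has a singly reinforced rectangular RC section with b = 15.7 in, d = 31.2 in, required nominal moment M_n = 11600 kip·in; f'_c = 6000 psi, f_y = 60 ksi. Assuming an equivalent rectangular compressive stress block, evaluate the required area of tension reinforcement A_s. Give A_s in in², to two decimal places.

A_s ≈ 6.74 in²

From M_n = 0.85 f'_c a b (d − a/2):
a = d − √(d² − 2M_n/(0.85 f'_c b)) = 31.2 − √(31.2² − 2 × 11600/(0.85 × 6 × 15.7)) = 5.052 in.
A_s = 0.85 f'_c a b / f_y = 0.85 × 6 × 5.052 × 15.7 / 60 = 6.742 in².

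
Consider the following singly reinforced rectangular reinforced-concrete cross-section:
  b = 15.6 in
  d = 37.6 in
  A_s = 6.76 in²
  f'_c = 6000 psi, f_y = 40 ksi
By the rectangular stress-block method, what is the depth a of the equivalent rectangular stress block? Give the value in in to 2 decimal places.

a ≈ 3.40 in

T = A_s f_y = 6.76 × 40 = 270.4 kips.
a = T/(0.85 f'_c b) = 270.4/(0.85 × 6 × 15.6) = 3.40 in.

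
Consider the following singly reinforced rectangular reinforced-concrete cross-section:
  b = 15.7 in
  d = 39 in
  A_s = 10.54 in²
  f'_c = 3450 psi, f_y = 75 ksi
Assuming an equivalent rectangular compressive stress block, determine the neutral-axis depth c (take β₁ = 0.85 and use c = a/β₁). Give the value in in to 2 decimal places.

c ≈ 20.20 in

T = A_s f_y = 10.54 × 75 = 790.5 kips.
a = T/(0.85 f'_c b) = 790.5/(0.85 × 3.45 × 15.7) = 17.1698 in.
With β₁ = 0.85, c = a/β₁ = 17.1698/0.85 = 20.20 in.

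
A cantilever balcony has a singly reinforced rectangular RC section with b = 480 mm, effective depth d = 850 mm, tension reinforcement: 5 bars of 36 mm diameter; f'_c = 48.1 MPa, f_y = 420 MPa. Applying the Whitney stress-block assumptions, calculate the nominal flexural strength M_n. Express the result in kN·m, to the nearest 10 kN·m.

M_n ≈ 1700 kN·m

A_s = 5 × 1018 = 5090 mm².
T = A_s f_y = 5090 × 420 = 2137800 N = 2137.8 kN.
From C = T: a = T/(0.85 f'_c b) = 2137800/(0.85 × 48.1 × 480) = 108.93 mm.
M_n = T(d − a/2) = 2137.8 kN × (850 − 54.465) mm = 1700.69 kN·m.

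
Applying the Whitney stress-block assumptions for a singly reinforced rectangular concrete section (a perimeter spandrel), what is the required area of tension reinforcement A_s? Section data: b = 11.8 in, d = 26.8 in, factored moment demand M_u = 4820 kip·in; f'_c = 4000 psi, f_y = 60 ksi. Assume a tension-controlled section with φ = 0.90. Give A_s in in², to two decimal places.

A_s ≈ 3.72 in²

M_n = M_u/φ = 4820/0.90 = 5355.56 kip·in.
From M_n = 0.85 f'_c a b (d − a/2):
a = d − √(d² − 2M_n/(0.85 f'_c b)) = 26.8 − √(26.8² − 2 × 5355.56/(0.85 × 4 × 11.8)) = 5.557 in.
A_s = 0.85 f'_c a b / f_y = 0.85 × 4 × 5.557 × 11.8 / 60 = 3.716 in².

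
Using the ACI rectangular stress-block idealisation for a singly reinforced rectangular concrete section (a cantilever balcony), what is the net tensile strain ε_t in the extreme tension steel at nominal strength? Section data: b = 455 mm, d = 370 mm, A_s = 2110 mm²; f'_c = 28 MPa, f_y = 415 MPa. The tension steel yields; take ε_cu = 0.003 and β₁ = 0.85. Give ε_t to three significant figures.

a = A_s f_y/(0.85 f'_c b) = 80.86 mm.
β₁ = 0.85, so c = a/β₁ = 80.86/0.85 = 95.13 mm.
From the linear strain diagram with ε_cu = 0.003: ε_t = 0.003 (d − c)/c = 0.003 × (370 − 95.13)/95.13 = 0.00867.
Since ε_t ≥ 0.005, the section is tension-controlled.

ε_t ≈ 0.00867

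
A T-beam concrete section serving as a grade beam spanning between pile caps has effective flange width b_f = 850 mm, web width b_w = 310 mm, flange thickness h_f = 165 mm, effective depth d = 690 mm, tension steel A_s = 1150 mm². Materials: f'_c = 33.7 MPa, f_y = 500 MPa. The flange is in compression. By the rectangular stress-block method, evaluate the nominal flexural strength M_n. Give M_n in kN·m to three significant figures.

Tension: T = A_s f_y = 1150 × 500 = 575000 N.
Try a within the flange: a = T/(0.85 f'_c b_f) = 575000/(0.85 × 33.7 × 850) = 23.62 mm.
Since a = 23.62 ≤ h_f = 165 mm, the stress block lies entirely in the flange; analyse as a rectangular beam of width b_f.
M_n = T(d − a/2) = 575000 × (690 − 11.81) = 389.96 × 10⁶ N·mm.
M_n = 389.96 kN·m.

M_n ≈ 390 kN·m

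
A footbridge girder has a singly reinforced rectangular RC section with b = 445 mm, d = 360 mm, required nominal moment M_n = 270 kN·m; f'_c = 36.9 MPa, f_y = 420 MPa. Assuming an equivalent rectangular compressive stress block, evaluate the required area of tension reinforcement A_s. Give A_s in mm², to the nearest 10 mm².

With M_n = 0.85 f'_c a b (d − a/2), solve the quadratic for a:
a = d − √(d² − 2M_n/(0.85 f'_c b)) = 360 − √(360² − 2 × 270×10⁶/(0.85 × 36.9 × 445)) = 58.49 mm.
A_s = 0.85 f'_c a b / f_y = 0.85 × 36.9 × 58.49 × 445 / 420 = 1943.7 mm².

A_s ≈ 1940 mm²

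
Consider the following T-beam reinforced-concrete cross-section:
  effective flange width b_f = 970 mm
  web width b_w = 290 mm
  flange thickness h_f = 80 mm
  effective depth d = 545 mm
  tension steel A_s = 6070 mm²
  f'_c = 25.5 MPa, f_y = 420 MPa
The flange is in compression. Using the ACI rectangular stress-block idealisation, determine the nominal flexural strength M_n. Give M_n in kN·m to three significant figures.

Tension: T = A_s f_y = 6070 × 420 = 2549400 N.
Try a within the flange: a = T/(0.85 f'_c b_f) = 2549400/(0.85 × 25.5 × 970) = 121.26 mm.
a = 121.26 > h_f = 80 mm: the block extends into the web. Split into flange-overhang and web parts.
C_f = 0.85 f'_c (b_f − b_w) h_f = 0.85 × 25.5 × (970 − 290) × 80 = 1179120 N.
Remaining web compression depth: a_w = (T − C_f)/(0.85 f'_c b_w) = (2549400 − 1179120)/(0.85 × 25.5 × 290) = 218.00 mm.
M_n = C_f(d − h_f/2) + (T − C_f)(d − a_w/2) = 1179120 × (545 − 40) + 1370280 × (545 − 109) = 595.46 + 597.44 = 1192.90 × 10⁶ N·mm.
M_n = 1192.90 kN·m.

M_n ≈ 1190 kN·m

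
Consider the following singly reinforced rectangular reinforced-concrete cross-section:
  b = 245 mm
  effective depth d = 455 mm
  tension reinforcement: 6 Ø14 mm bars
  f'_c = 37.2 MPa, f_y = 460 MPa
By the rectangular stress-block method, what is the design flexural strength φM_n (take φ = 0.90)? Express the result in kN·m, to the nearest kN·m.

φM_n ≈ 164 kN·m

A_s = 6 × 154 = 924 mm².
T = A_s f_y = 924 × 460 = 425040 N = 425.04 kN.
From C = T: a = T/(0.85 f'_c b) = 425040/(0.85 × 37.2 × 245) = 54.87 mm.
M_n = T(d − a/2) = 425.04 kN × (455 − 27.435) mm = 181.73 kN·m.
φM_n = 0.90 × 181.73 = 163.56 kN·m.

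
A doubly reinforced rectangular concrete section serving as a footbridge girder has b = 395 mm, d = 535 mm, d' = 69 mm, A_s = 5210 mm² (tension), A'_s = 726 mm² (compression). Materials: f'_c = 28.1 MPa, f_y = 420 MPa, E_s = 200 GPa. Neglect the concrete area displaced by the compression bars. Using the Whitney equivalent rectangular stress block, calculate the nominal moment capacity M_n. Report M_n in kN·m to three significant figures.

M_n ≈ 962 kN·m

Assume both tension and compression steel yield.
Net tension couple steel: A_s − A'_s = 4484 mm².
a = (A_s − A'_s) f_y / (0.85 f'_c b) = 1883280/(0.85 × 28.1 × 395) = 199.61 mm.
c = a/β₁ = 199.61/0.849 = 235.11 mm; ε'_s = 0.003(c − d')/c = 0.0021 ≥ f_y/E_s = 0.0021, so compression steel does yield.
M_n = (A_s − A'_s) f_y (d − a/2) + A'_s f_y (d − d') = [1883280 × (535 − 99.805) + 304920 × (535 − 69)] × 10⁻⁶ = 819.59 + 142.09 = 961.68 kN·m.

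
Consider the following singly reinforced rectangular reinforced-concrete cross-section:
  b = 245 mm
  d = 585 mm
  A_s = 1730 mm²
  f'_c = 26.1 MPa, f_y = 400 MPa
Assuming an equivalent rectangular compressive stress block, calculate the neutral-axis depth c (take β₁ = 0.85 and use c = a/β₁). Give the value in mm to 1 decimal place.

T = A_s f_y = 1730 × 400 = 692000 N = 692 kN.
Setting C = 0.85 f'_c a b equal to T: a = 692000/(0.85 × 26.1 × 245) = 127.315 mm.
With β₁ = 0.85, c = a/β₁ = 127.315/0.85 = 149.8 mm.

c ≈ 149.8 mm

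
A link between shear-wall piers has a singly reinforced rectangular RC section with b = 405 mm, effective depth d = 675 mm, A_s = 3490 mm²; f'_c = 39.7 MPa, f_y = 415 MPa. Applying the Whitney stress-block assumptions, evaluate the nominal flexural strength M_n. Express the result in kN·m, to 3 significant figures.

T = A_s f_y = 3490 × 415 = 1448350 N = 1448.35 kN.
From C = T: a = T/(0.85 f'_c b) = 1448350/(0.85 × 39.7 × 405) = 105.98 mm.
M_n = T(d − a/2) = 1448.35 kN × (675 − 52.99) mm = 900.89 kN·m.

M_n ≈ 901 kN·m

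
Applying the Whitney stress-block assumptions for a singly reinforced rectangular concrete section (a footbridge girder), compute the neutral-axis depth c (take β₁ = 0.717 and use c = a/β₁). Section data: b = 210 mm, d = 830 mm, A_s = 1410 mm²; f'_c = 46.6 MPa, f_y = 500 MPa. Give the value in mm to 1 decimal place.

T = A_s f_y = 1410 × 500 = 705000 N = 705 kN.
Setting C = 0.85 f'_c a b equal to T: a = 705000/(0.85 × 46.6 × 210) = 84.755 mm.
With β₁ = 0.717, c = a/β₁ = 84.755/0.717 = 118.2 mm.

c ≈ 118.2 mm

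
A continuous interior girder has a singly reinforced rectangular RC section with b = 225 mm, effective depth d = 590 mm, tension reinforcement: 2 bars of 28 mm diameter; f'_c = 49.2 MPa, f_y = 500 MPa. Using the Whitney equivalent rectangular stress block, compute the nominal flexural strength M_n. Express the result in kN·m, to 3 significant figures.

A_s = 2 × 616 = 1232 mm².
T = A_s f_y = 1232 × 500 = 616000 N = 616 kN.
From C = T: a = T/(0.85 f'_c b) = 616000/(0.85 × 49.2 × 225) = 65.47 mm.
M_n = T(d − a/2) = 616 kN × (590 − 32.735) mm = 343.28 kN·m.

M_n ≈ 343 kN·m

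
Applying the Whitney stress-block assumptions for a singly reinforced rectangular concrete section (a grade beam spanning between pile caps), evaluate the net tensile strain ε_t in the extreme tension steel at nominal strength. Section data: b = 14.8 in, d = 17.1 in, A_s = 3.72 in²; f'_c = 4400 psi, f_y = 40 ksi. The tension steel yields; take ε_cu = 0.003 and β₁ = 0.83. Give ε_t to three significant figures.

ε_t ≈ 0.0128

a = A_s f_y/(0.85 f'_c b) = 2.688 in.
β₁ = 0.83, so c = a/β₁ = 2.688/0.83 = 3.239 in.
From the linear strain diagram with ε_cu = 0.003: ε_t = 0.003 (d − c)/c = 0.003 × (17.1 − 3.239)/3.239 = 0.0128.
Since ε_t ≥ 0.005, the section is tension-controlled.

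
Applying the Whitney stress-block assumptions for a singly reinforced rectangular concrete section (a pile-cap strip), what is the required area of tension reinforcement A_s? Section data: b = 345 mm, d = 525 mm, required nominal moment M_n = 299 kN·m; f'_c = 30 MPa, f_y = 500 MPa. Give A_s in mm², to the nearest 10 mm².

With M_n = 0.85 f'_c a b (d − a/2), solve the quadratic for a:
a = d − √(d² − 2M_n/(0.85 f'_c b)) = 525 − √(525² − 2 × 299×10⁶/(0.85 × 30 × 345)) = 69.31 mm.
A_s = 0.85 f'_c a b / f_y = 0.85 × 30 × 69.31 × 345 / 500 = 1219.5 mm².

A_s ≈ 1220 mm²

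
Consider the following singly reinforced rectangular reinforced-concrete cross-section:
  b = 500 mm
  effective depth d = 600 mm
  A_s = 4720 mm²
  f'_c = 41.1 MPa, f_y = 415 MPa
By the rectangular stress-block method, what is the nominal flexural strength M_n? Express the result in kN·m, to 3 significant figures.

M_n ≈ 1070 kN·m

T = A_s f_y = 4720 × 415 = 1958800 N = 1958.8 kN.
From C = T: a = T/(0.85 f'_c b) = 1958800/(0.85 × 41.1 × 500) = 112.14 mm.
M_n = T(d − a/2) = 1958.8 kN × (600 − 56.07) mm = 1065.45 kN·m.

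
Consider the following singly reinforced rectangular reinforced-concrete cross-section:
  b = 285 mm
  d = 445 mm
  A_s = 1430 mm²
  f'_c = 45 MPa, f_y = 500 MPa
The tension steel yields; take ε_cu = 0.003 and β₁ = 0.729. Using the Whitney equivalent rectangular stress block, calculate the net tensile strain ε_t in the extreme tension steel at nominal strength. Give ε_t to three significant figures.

ε_t ≈ 0.0118

a = A_s f_y/(0.85 f'_c b) = 65.59 mm.
β₁ = 0.729, so c = a/β₁ = 65.59/0.729 = 89.97 mm.
From the linear strain diagram with ε_cu = 0.003: ε_t = 0.003 (d − c)/c = 0.003 × (445 − 89.97)/89.97 = 0.0118.
Since ε_t ≥ 0.005, the section is tension-controlled.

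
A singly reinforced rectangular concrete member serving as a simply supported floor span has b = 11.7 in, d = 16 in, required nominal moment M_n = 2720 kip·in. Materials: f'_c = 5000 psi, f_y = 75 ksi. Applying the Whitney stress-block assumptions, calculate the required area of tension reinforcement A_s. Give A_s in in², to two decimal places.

A_s ≈ 2.58 in²

From M_n = 0.85 f'_c a b (d − a/2):
a = d − √(d² − 2M_n/(0.85 f'_c b)) = 16 − √(16² − 2 × 2720/(0.85 × 5 × 11.7)) = 3.892 in.
A_s = 0.85 f'_c a b / f_y = 0.85 × 5 × 3.892 × 11.7 / 75 = 2.580 in².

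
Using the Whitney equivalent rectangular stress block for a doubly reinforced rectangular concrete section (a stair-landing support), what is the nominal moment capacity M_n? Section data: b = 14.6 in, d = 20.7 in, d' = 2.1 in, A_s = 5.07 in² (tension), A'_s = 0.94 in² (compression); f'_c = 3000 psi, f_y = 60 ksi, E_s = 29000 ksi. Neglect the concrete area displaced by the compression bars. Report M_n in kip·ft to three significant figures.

M_n ≈ 446 kip·ft

Assume both steels yield.
a = (A_s − A'_s) f_y/(0.85 f'_c b) = (5.07 − 0.94) × 60/(0.85 × 3 × 14.6) = 6.656 in.
c = a/β₁ = 6.656/0.85 = 7.831 in; ε'_s = 0.003(c − d')/c = 0.0022 ≥ ε_y = 0.0021, so the compression steel yields.
M_n = (A_s − A'_s) f_y (d − a/2) + A'_s f_y (d − d') = 247.8 × (20.7 − 3.328) + 56.4 × (20.7 − 2.1) = 4304.8 + 1049.0 = 5353.8 kip·in = 5353.8/12 = 446.15 kip·ft.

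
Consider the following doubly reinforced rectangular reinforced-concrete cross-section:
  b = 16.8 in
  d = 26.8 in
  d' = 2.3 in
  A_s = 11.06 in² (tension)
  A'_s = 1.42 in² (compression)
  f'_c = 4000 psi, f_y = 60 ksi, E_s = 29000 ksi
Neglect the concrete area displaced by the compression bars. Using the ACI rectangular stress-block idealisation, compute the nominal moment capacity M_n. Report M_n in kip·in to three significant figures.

Assume both steels yield.
a = (A_s − A'_s) f_y/(0.85 f'_c b) = (11.06 − 1.42) × 60/(0.85 × 4 × 16.8) = 10.126 in.
c = a/β₁ = 10.126/0.85 = 11.913 in; ε'_s = 0.003(c − d')/c = 0.0024 ≥ ε_y = 0.0021, so the compression steel yields.
M_n = (A_s − A'_s) f_y (d − a/2) + A'_s f_y (d − d') = 578.4 × (26.8 − 5.063) + 85.2 × (26.8 − 2.3) = 12572.7 + 2087.4 = 14660.1 kip·in.

M_n ≈ 14700 kip·in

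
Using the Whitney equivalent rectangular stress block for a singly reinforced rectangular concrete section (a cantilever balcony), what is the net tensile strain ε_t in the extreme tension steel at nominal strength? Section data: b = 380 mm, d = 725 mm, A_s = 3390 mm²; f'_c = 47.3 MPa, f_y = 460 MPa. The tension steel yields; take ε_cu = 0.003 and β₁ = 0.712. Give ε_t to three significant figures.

a = A_s f_y/(0.85 f'_c b) = 102.07 mm.
β₁ = 0.712, so c = a/β₁ = 102.07/0.712 = 143.36 mm.
From the linear strain diagram with ε_cu = 0.003: ε_t = 0.003 (d − c)/c = 0.003 × (725 − 143.36)/143.36 = 0.0122.
Since ε_t ≥ 0.005, the section is tension-controlled.

ε_t ≈ 0.0122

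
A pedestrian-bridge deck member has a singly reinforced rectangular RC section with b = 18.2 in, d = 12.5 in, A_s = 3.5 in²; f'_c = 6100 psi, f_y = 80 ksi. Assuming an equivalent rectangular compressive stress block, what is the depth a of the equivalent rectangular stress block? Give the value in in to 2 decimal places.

a ≈ 2.97 in

T = A_s f_y = 3.5 × 80 = 280 kips.
a = T/(0.85 f'_c b) = 280/(0.85 × 6.1 × 18.2) = 2.97 in.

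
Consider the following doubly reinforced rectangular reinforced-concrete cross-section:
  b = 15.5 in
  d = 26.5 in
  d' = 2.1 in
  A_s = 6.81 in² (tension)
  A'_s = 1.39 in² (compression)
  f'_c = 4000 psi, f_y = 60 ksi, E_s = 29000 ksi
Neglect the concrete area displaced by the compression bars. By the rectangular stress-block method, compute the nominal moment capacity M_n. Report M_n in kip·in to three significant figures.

Assume both steels yield.
a = (A_s − A'_s) f_y/(0.85 f'_c b) = (6.81 − 1.39) × 60/(0.85 × 4 × 15.5) = 6.171 in.
c = a/β₁ = 6.171/0.85 = 7.260 in; ε'_s = 0.003(c − d')/c = 0.0021 ≥ ε_y = 0.0021, so the compression steel yields.
M_n = (A_s − A'_s) f_y (d − a/2) + A'_s f_y (d − d') = 325.2 × (26.5 − 3.0855) + 83.4 × (26.5 − 2.1) = 7614.4 + 2035.0 = 9649.4 kip·in.

M_n ≈ 9650 kip·in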